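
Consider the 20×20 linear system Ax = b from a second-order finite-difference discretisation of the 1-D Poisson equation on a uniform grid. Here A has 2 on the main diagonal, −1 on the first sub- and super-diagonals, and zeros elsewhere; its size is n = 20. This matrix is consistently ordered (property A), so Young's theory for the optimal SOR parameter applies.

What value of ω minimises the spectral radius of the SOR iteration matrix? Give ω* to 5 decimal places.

½·tridiag(1,0,1) at n=20: λ_k = cos(kπ/21); max |λ| at k=1 ⇒ ρ_J = cos(π/21) ≈ 0.98883.
√(1−ρ_J²) simplifies to sin(π/21) = 0.149042.
Young: ω* = 2/(1+√(1−ρ_J²)) = 2/(1+0.149042) = 2/1.149042 = 1.74058.
Hence ρ(B_{ω*}) = 1.74058 − 1 = 0.74058.

ω* = 1.74058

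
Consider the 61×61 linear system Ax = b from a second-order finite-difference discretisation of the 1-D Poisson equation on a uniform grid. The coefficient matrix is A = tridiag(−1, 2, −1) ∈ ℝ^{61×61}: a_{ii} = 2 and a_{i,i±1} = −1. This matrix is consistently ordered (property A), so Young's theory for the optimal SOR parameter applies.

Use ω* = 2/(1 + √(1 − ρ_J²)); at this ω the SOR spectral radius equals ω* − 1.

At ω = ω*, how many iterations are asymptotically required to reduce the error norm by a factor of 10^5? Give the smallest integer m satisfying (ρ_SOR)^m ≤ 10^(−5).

n=61: λ(B_J) = 1 − λ(A)/2 = cos(kπ/62); k=1 gives ρ_J = 0.9987165.
√(1−ρ_J²) = |sin(π/62)| = 0.0506492
ω* = 2 / (1 + 0.0506492) = 2 / 1.0506492 ≈ 1.9035849.
ρ_SOR = ω* − 1 ≈ 0.9035849.
5·ln10 = 11.5129; −ln(0.9035849) = 0.101385; m = ⌈11.5129/0.101385⌉ = ⌈113.556⌉ = 114.

m = 114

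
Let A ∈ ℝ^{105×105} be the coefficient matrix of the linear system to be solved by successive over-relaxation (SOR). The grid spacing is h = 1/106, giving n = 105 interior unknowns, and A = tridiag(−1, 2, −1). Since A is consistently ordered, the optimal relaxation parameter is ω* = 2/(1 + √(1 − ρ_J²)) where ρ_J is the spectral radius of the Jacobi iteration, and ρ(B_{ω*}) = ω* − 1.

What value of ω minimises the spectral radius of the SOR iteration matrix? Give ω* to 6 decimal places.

½·tridiag(1,0,1) at n=105: λ_k = cos(kπ/106); max |λ| at k=1 ⇒ ρ_J = cos(π/106) ≈ 0.999561.
root = sin(π/106) = 0.0296333  (since 1−cos² = sin²).
Young: ω* = 2/(1+√(1−ρ_J²)) = 2/(1+0.0296333) = 2/1.0296333 = 1.942439.
At ω = 1.942439 every |λ(B_ω)| = ω−1, so ρ_SOR = 0.942439.

ω* = 1.942439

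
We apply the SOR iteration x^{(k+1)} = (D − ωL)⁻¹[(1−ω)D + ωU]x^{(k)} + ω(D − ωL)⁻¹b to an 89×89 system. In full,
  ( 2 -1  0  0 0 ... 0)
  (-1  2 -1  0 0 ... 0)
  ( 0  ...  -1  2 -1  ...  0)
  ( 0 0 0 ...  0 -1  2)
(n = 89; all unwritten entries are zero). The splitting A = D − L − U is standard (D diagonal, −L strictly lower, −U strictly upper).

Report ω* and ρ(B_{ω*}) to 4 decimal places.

ρ_J = max_k |cos(kπ/90)| = cos(π/90) = 0.9994
1 − cos²(π/90) = sin²(π/90) ⇒ √(1−ρ_J²) = sin(π/90) = 0.03490.
[ω*] 2 ÷ (1 + 0.03490) = 2 ÷ 1.03490 = 1.9326.
At ω = 1.9326 every |λ(B_ω)| = ω−1, so ρ_SOR = 0.9326.

ω* = 1.9326, ρ_SOR = 0.9326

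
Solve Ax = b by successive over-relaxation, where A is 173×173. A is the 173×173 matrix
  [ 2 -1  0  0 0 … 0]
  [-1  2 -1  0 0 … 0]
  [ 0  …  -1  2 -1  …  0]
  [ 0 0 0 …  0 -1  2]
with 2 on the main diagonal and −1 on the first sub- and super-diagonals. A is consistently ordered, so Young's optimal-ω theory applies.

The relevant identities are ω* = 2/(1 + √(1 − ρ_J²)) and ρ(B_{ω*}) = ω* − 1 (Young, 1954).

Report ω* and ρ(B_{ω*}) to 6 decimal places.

spectrum of D⁻¹(L+U) = {cos(kπ/174) : 1≤k≤173}; ρ_J = cos(π/174) = 0.999837.
√(1−ρ_J²) simplifies to sin(π/174) = 0.0180541.
[ω*] 2 ÷ (1 + 0.0180541) = 2 ÷ 1.0180541 = 1.964532.
Hence ρ(B_{ω*}) = 1.964532 − 1 = 0.964532.

ω* = 1.964532, ρ_SOR = 0.964532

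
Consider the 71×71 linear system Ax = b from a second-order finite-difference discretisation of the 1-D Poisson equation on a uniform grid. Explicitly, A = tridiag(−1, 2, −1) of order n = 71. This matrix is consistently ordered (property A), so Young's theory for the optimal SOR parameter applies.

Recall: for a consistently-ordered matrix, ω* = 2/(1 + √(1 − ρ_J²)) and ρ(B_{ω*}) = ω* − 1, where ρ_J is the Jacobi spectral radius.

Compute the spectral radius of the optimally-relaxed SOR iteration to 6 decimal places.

n=71: λ(B_J) = 1 − λ(A)/2 = cos(kπ/72); k=1 gives ρ_J = 0.999048.
√(1−ρ_J²) simplifies to sin(π/72) = 0.0436194.
ω* = 2/(1 + 0.0436194) = 2/1.0436194 = 1.916407.
ρ_SOR = ω* − 1 = 1.916407 − 1 = 0.916407.

ρ_SOR = 0.916407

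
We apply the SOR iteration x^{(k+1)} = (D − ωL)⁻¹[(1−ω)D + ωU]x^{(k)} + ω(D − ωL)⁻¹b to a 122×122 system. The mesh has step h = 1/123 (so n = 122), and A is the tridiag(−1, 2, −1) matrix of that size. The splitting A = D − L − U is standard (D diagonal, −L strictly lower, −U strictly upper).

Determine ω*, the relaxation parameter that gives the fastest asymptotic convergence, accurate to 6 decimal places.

ω* = 1.950195

n=122: λ(B_J) = 1 − λ(A)/2 = cos(kπ/123); k=1 gives ρ_J = 0.999674.
√(1−ρ_J²) simplifies to sin(π/123) = 0.0255386.
So ω* = 2/1.0255386 = 1.950195 (Young).
and ρ(B_{ω*}) = 1.950195 − 1 = 0.950195.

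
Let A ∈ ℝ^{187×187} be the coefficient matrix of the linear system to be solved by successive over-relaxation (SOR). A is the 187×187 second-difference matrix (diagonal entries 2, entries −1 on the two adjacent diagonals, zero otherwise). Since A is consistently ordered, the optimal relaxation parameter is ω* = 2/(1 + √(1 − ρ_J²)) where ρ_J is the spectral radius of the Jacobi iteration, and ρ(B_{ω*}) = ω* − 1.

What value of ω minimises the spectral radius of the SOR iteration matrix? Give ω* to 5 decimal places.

With n=187, ρ(Jacobi) = cos(π/188) = 0.99986.
root = sin(π/188) = 0.016710  (since 1−cos² = sin²).
[ω*] 2 ÷ (1 + 0.016710) = 2 ÷ 1.016710 = 1.96713.
ρ_SOR = ω* − 1 ≈ 0.96713.

ω* = 1.96713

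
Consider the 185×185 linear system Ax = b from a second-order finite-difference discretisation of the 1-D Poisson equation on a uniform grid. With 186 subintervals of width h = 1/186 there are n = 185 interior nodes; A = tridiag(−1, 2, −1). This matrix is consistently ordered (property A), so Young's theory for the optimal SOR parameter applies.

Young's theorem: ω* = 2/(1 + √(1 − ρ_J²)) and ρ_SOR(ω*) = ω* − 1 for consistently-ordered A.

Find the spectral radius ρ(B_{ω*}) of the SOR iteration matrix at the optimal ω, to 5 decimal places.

½·tridiag(1,0,1) at n=185: λ_k = cos(kπ/186); max |λ| at k=1 ⇒ ρ_J = cos(π/186) ≈ 0.99986.
1 − cos²(π/186) = sin²(π/186) ⇒ √(1−ρ_J²) = sin(π/186) = 0.016889.
ω* = 2/(1 + 0.016889) = 2/1.016889 = 1.96678.
At ω = 1.96678 every |λ(B_ω)| = ω−1, so ρ_SOR = 0.96678.

ρ_SOR = 0.96678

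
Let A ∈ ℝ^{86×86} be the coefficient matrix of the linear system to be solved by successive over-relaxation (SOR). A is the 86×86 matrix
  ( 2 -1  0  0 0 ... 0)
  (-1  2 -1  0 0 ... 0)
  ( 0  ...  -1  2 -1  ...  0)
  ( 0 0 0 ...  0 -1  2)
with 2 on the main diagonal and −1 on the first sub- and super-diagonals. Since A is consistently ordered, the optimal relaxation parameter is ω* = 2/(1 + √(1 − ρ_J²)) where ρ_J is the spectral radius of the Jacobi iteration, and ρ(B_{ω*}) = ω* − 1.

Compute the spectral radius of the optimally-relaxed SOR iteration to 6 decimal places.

ρ_SOR = 0.930311

With n=86, ρ(Jacobi) = cos(π/87) = 0.999348.
√(1 − cos²(π/87)) = sin(π/87) ≈ 0.0361024.
ω* = 2 / (1 + 0.0361024) = 2 / 1.0361024 ≈ 1.930311.
ρ_SOR = ω* − 1 = 1.930311 − 1 = 0.930311.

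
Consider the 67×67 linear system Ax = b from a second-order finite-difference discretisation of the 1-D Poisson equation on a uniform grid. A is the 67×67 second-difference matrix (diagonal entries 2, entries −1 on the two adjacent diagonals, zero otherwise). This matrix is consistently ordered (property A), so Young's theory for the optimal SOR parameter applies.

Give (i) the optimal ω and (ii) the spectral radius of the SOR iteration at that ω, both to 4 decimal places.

½·tridiag(1,0,1) at n=67: λ_k = cos(kπ/68); max |λ| at k=1 ⇒ ρ_J = cos(π/68) ≈ 0.9989.
√(1−ρ_J²) simplifies to sin(π/68) = 0.04618.
[ω*] 2 ÷ (1 + 0.04618) = 2 ÷ 1.04618 = 1.9117.
At ω = 1.9117 every |λ(B_ω)| = ω−1, so ρ_SOR = 0.9117.

ω* = 1.9117, ρ_SOR = 0.9117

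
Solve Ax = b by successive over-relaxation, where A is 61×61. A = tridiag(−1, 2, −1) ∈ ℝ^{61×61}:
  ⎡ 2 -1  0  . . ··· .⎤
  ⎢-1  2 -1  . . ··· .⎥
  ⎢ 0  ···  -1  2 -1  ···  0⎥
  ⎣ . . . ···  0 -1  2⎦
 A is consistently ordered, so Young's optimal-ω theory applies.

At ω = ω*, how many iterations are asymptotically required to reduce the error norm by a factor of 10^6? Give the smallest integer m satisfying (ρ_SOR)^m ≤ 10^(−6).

m = 137

[ρ_J] n=61: ρ(B_J) = cos(π/(n+1)) = cos(π/62) = 0.9987165.
root = sin(π/62) = 0.0506492  (since 1−cos² = sin²).
[ω*] 2 ÷ (1 + 0.0506492) = 2 ÷ 1.0506492 = 1.9035849.
and ρ(B_{ω*}) = 1.9035849 − 1 = 0.9035849.
m ≥ 6·ln10 / (−ln 0.9035849) = 136.268; smallest integer m = 137.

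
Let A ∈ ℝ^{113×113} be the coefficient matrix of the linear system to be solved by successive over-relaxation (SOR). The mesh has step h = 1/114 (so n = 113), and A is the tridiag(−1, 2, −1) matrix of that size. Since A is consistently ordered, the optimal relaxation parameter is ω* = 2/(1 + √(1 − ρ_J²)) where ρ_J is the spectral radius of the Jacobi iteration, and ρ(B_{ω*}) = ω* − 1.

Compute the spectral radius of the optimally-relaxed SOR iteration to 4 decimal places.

With n=113, ρ(Jacobi) = cos(π/114) = 0.9996.
1 − cos²(π/114) = sin²(π/114) ⇒ √(1−ρ_J²) = sin(π/114) = 0.02755.
So ω* = 2/1.02755 = 1.9464 (Young).
[ρ_SOR] ω* − 1 = 0.9464.

ρ_SOR = 0.9464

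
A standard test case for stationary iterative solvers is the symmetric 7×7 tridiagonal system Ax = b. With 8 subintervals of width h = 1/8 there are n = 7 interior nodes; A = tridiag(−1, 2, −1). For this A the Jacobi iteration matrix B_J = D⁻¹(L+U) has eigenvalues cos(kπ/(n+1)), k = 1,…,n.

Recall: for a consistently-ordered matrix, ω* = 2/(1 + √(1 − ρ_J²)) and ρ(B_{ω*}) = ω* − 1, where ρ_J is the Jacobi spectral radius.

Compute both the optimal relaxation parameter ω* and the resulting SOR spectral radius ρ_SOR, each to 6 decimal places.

ω* = 1.446463, ρ_SOR = 0.446463

B_J for the 7×7 system has eigenvalues cos(kπ/8); ρ_J = cos(π/8) = 0.923880.
1 − cos²(π/8) = sin²(π/8) ⇒ √(1−ρ_J²) = sin(π/8) = 0.3826834.
ω* = 2 / (1 + 0.3826834) = 2 / 1.3826834 ≈ 1.446463.
and ρ(B_{ω*}) = 1.446463 − 1 = 0.446463.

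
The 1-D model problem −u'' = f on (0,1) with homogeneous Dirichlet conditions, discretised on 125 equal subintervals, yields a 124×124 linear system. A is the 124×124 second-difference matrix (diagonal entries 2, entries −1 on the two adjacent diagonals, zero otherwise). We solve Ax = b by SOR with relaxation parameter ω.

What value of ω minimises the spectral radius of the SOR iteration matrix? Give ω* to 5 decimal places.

spectrum of D⁻¹(L+U) = {cos(kπ/125) : 1≤k≤124}; ρ_J = cos(π/125) = 0.99968.
√(1−ρ_J²) = |sin(π/125)| = 0.025130
ω* = 2/(1+0.025130) = 1.95097
At ω = 1.95097 every |λ(B_ω)| = ω−1, so ρ_SOR = 0.95097.

ω* = 1.95097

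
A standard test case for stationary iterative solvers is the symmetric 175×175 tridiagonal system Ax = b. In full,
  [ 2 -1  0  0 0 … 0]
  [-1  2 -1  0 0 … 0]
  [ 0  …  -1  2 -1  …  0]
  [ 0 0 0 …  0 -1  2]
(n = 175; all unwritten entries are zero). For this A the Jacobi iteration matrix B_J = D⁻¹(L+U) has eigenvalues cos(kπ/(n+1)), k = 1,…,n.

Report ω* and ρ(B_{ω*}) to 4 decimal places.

ω* = 1.9649, ρ_SOR = 0.9649

With n=175, ρ(Jacobi) = cos(π/176) = 0.9998.
√(1−ρ_J²) = |sin(π/176)| = 0.01785
Young: ω* = 2/(1+√(1−ρ_J²)) = 2/(1+0.01785) = 2/1.01785 = 1.9649.
ρ_SOR = ω* − 1 ≈ 0.9649.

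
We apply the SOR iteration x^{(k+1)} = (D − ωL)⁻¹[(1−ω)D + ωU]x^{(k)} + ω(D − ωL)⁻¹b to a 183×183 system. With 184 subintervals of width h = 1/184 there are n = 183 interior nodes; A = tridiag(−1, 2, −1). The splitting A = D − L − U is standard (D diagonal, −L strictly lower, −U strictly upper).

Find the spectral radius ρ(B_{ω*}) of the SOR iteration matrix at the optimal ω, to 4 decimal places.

ρ_SOR = 0.9664

½·tridiag(1,0,1) at n=183: λ_k = cos(kπ/184); max |λ| at k=1 ⇒ ρ_J = cos(π/184) ≈ 0.9999.
√(1−ρ_J²) = |sin(π/184)| = 0.01707
So ω* = 2/1.01707 = 1.9664 (Young).
ρ_SOR = ω* − 1 ≈ 0.9664.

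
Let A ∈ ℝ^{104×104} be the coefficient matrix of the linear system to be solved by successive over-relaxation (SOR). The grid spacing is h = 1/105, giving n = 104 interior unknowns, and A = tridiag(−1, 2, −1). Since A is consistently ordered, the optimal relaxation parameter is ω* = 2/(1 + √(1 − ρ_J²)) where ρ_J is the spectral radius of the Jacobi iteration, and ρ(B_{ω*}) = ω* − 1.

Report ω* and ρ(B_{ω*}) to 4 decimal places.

½·tridiag(1,0,1) at n=104: λ_k = cos(kπ/105); max |λ| at k=1 ⇒ ρ_J = cos(π/105) ≈ 0.9996.
√(1−ρ_J²) simplifies to sin(π/105) = 0.02992.
[ω*] 2 ÷ (1 + 0.02992) = 2 ÷ 1.02992 = 1.9419.
ρ_SOR = ω* − 1 = 1.9419 − 1 = 0.9419.

ω* = 1.9419, ρ_SOR = 0.9419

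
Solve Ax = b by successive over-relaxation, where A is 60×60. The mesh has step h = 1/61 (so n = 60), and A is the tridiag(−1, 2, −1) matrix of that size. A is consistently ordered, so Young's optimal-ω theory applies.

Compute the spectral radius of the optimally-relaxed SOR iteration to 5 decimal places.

B_J for the 60×60 system has eigenvalues cos(kπ/61); ρ_J = cos(π/61) = 0.99867.
1 − cos²(π/61) = sin²(π/61) ⇒ √(1−ρ_J²) = sin(π/61) = 0.051479.
[ω*] 2 ÷ (1 + 0.051479) = 2 ÷ 1.051479 = 1.90208.
At ω = 1.90208 every |λ(B_ω)| = ω−1, so ρ_SOR = 0.90208.

ρ_SOR = 0.90208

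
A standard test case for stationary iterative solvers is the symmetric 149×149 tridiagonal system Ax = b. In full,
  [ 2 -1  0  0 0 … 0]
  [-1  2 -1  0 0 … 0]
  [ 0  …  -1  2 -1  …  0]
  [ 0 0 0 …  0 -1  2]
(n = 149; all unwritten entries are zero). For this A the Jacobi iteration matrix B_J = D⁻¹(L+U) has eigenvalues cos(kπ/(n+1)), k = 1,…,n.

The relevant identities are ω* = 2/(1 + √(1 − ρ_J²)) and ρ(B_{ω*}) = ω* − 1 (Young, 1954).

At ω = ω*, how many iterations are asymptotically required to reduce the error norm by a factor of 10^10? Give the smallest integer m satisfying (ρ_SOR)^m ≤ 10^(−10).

ρ_J = max_k |cos(kπ/150)| = cos(π/150) = 0.9997807
√(1 − cos²(π/150)) = sin(π/150) ≈ 0.0209424.
ω* = 2 / (1 + 0.0209424) = 2 / 1.0209424 ≈ 1.9589744.
ρ_SOR = ω* − 1 ≈ 0.9589744.
m ≥ 10·ln10 / (−ln 0.9589744) = 549.664; smallest integer m = 550.

m = 550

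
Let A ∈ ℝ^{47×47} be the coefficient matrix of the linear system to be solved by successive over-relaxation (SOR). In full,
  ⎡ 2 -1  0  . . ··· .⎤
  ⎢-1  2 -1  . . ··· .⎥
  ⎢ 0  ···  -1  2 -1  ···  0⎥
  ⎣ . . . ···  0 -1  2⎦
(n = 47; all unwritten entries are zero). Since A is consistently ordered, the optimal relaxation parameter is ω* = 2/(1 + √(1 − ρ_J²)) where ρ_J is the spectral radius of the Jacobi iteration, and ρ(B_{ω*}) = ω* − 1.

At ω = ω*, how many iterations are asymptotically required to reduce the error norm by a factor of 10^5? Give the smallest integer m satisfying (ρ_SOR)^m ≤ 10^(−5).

m = 88

B_J for the 47×47 system has eigenvalues cos(kπ/48); ρ_J = cos(π/48) = 0.9978589.
√(1−ρ_J²) simplifies to sin(π/48) = 0.0654031.
Then 2/(1+√(1−ρ_J²)) = 2/(1+0.0654031); ω* = 2/1.0654031 = 1.8772237.
ρ(B_{ω*}) = ω*−1 = 0.8772237
(0.8772237)^m ≤ 10^{−5}  ⇒  m·ln(0.8772237) ≤ −5·ln10  ⇒  m ≥ 87.889  ⇒  m = 88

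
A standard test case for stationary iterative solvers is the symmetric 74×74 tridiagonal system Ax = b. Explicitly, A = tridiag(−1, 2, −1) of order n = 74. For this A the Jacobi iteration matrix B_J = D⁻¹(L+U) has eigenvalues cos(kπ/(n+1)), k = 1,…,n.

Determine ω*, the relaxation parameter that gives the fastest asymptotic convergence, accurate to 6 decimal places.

[ρ_J] n=74: ρ(B_J) = cos(π/(n+1)) = cos(π/75) = 0.999123.
root = sin(π/75) = 0.0418757  (since 1−cos² = sin²).
So ω* = 2/1.0418757 = 1.919615 (Young).
[ρ_SOR] ω* − 1 = 0.919615.

ω* = 1.919615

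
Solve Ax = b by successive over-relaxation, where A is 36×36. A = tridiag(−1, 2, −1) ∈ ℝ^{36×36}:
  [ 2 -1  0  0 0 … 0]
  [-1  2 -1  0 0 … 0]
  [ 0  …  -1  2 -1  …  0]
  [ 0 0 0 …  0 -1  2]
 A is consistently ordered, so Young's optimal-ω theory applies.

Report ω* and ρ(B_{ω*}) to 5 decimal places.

ω* = 1.84365, ρ_SOR = 0.84365

n=36: λ(B_J) = 1 − λ(A)/2 = cos(kπ/37); k=1 gives ρ_J = 0.99640.
1 − cos²(π/37) = sin²(π/37) ⇒ √(1−ρ_J²) = sin(π/37) = 0.084806.
ω* = 2/(1+0.084806) = 1.84365
[ρ_SOR] ω* − 1 = 0.84365.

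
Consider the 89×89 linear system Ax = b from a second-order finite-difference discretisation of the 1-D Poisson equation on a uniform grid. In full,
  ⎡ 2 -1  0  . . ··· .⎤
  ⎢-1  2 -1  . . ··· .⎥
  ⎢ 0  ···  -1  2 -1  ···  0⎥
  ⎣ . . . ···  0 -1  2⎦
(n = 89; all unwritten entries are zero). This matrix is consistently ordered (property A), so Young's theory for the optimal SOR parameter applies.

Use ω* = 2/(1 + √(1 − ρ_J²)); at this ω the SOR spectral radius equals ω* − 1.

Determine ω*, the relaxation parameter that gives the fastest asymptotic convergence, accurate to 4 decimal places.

B_J for the 89×89 system has eigenvalues cos(kπ/90); ρ_J = cos(π/90) = 0.9994.
1 − cos²(π/90) = sin²(π/90) ⇒ √(1−ρ_J²) = sin(π/90) = 0.03490.
Young: ω* = 2/(1+√(1−ρ_J²)) = 2/(1+0.03490) = 2/1.03490 = 1.9326.
ρ_SOR = ω* − 1 ≈ 0.9326.

ω* = 1.9326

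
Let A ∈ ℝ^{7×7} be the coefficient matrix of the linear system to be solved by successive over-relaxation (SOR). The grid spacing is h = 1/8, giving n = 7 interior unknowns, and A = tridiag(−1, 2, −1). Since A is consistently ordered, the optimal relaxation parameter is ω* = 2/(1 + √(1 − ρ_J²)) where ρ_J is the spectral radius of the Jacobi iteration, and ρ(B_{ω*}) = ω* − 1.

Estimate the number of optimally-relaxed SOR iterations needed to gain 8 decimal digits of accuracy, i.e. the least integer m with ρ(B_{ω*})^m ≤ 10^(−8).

spectrum of D⁻¹(L+U) = {cos(kπ/8) : 1≤k≤7}; ρ_J = cos(π/8) = 0.9238795.
1 − cos²(π/8) = sin²(π/8) ⇒ √(1−ρ_J²) = sin(π/8) = 0.3826834.
ω* = 2/(1+0.3826834) = 1.4464627
At ω = 1.4464627 every |λ(B_ω)| = ω−1, so ρ_SOR = 0.4464627.
8·ln10 = 18.4207; −ln(0.4464627) = 0.806399; m = ⌈18.4207/0.806399⌉ = ⌈22.843⌉ = 23.

m = 23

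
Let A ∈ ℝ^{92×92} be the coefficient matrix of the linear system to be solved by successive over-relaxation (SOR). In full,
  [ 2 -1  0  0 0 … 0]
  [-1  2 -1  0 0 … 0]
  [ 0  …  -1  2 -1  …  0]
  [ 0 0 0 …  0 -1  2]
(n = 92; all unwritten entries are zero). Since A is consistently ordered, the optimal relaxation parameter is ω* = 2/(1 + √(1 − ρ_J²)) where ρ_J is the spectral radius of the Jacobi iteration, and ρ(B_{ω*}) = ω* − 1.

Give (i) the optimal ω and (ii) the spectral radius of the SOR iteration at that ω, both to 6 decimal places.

B_J for the 92×92 system has eigenvalues cos(kπ/93); ρ_J = cos(π/93) = 0.999429.
√(1 − cos²(π/93)) = sin(π/93) ≈ 0.0337741.
[ω*] 2 ÷ (1 + 0.0337741) = 2 ÷ 1.0337741 = 1.934659.
ρ_SOR = ω* − 1 = 1.934659 − 1 = 0.934659.

ω* = 1.934659, ρ_SOR = 0.934659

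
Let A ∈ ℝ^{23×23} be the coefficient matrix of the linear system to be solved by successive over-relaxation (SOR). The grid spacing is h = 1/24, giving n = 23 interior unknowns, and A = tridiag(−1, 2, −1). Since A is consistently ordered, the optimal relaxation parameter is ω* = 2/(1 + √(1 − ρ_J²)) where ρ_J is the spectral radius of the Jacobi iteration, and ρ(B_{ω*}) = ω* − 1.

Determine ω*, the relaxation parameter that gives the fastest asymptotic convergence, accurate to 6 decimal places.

ρ_J = max_k |cos(kπ/24)| = cos(π/24) = 0.991445
√(1−ρ_J²) = |sin(π/24)| = 0.1305262
Young: ω* = 2/(1+√(1−ρ_J²)) = 2/(1+0.1305262) = 2/1.1305262 = 1.769088.
Hence ρ(B_{ω*}) = 1.769088 − 1 = 0.769088.

ω* = 1.769088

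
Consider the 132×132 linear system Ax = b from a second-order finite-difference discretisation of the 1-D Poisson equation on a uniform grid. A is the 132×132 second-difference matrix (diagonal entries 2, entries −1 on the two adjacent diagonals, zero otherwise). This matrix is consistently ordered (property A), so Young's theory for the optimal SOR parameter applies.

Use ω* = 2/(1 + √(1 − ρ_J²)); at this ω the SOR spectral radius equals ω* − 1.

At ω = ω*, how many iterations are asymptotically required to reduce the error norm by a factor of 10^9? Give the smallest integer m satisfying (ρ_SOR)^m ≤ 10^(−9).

m = 439

n=132: λ(B_J) = 1 − λ(A)/2 = cos(kπ/133); k=1 gives ρ_J = 0.9997210.
√(1−ρ_J²) = |sin(π/133)| = 0.0236188
So ω* = 2/1.0236188 = 1.9538524 (Young).
ρ(B_{ω*}) = ω*−1 = 0.9538524
Need (0.9538524)^m ≤ 10^(−9): m ≥ 9·ln10/|ln 0.9538524| = 20.7233/0.0472463 = 438.623 ⇒ m = 439.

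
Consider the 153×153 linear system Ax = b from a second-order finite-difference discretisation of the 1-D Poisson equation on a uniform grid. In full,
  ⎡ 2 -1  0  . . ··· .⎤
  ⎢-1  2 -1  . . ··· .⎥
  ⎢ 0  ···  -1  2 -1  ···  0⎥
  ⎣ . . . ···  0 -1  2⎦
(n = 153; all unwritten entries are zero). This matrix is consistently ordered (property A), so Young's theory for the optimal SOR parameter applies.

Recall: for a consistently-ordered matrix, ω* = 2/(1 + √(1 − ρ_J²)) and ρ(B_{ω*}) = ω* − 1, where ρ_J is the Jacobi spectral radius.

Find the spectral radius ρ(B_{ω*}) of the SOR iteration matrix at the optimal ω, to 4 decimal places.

[ρ_J] n=153: ρ(B_J) = cos(π/(n+1)) = cos(π/154) = 0.9998.
√(1 − cos²(π/154)) = sin(π/154) ≈ 0.02040.
Young: ω* = 2/(1+√(1−ρ_J²)) = 2/(1+0.02040) = 2/1.02040 = 1.9600.
ρ_SOR = ω* − 1 ≈ 0.9600.

ρ_SOR = 0.9600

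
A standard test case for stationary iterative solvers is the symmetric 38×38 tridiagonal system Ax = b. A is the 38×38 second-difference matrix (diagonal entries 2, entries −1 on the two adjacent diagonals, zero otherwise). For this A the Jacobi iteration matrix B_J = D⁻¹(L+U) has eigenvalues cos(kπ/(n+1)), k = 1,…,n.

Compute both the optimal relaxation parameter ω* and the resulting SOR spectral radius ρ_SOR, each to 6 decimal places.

[ρ_J] n=38: ρ(B_J) = cos(π/(n+1)) = cos(π/39) = 0.996757.
root = sin(π/39) = 0.0804666  (since 1−cos² = sin²).
[ω*] 2 ÷ (1 + 0.0804666) = 2 ÷ 1.0804666 = 1.851052.
[ρ_SOR] ω* − 1 = 0.851052.

ω* = 1.851052, ρ_SOR = 0.851052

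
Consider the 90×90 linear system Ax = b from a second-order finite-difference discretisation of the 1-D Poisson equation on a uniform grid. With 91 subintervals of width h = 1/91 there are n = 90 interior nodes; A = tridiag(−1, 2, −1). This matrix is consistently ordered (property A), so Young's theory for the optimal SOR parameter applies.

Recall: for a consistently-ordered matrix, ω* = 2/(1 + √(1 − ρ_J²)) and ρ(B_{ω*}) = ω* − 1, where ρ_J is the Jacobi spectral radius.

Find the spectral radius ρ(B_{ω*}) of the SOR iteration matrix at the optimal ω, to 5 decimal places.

spectrum of D⁻¹(L+U) = {cos(kπ/91) : 1≤k≤90}; ρ_J = cos(π/91) = 0.99940.
root = sin(π/91) = 0.034516  (since 1−cos² = sin²).
ω* = 2/(1 + 0.034516) = 2/1.034516 = 1.93327.
and ρ(B_{ω*}) = 1.93327 − 1 = 0.93327.

ρ_SOR = 0.93327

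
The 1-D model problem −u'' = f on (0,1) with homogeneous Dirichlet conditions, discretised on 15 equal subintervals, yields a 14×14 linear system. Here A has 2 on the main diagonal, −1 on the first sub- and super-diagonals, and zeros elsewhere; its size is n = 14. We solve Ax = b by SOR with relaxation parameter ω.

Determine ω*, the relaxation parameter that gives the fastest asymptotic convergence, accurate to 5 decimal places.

ω* = 1.65575

n=14: λ(B_J) = 1 − λ(A)/2 = cos(kπ/15); k=1 gives ρ_J = 0.97815.
√(1−ρ_J²) = |sin(π/15)| = 0.207912
Young: ω* = 2/(1+√(1−ρ_J²)) = 2/(1+0.207912) = 2/1.207912 = 1.65575.
and ρ(B_{ω*}) = 1.65575 − 1 = 0.65575.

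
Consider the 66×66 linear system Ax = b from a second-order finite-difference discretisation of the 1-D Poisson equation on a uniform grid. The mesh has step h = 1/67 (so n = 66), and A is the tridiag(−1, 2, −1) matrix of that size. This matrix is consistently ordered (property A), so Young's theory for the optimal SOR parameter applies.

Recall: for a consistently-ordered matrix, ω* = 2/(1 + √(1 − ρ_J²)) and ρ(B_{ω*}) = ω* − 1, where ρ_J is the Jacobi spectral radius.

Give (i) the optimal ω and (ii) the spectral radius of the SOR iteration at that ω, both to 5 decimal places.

[ρ_J] n=66: ρ(B_J) = cos(π/(n+1)) = cos(π/67) = 0.99890.
1 − cos²(π/67) = sin²(π/67) ⇒ √(1−ρ_J²) = sin(π/67) = 0.046872.
ω* = 2/(1 + 0.046872) = 2/1.046872 = 1.91045.
and ρ(B_{ω*}) = 1.91045 − 1 = 0.91045.

ω* = 1.91045, ρ_SOR = 0.91045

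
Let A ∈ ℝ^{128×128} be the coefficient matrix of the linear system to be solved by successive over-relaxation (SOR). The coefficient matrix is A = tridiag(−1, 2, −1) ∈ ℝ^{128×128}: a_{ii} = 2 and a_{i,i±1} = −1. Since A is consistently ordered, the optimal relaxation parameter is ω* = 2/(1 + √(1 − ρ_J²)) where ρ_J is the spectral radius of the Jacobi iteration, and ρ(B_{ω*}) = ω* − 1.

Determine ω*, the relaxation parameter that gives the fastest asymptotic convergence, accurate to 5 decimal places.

n=128: λ(B_J) = 1 − λ(A)/2 = cos(kπ/129); k=1 gives ρ_J = 0.99970.
√(1−ρ_J²) = |sin(π/129)| = 0.024351
ω* = 2/(1+0.024351) = 1.95246
ρ(B_{ω*}) = ω*−1 = 0.95246

ω* = 1.95246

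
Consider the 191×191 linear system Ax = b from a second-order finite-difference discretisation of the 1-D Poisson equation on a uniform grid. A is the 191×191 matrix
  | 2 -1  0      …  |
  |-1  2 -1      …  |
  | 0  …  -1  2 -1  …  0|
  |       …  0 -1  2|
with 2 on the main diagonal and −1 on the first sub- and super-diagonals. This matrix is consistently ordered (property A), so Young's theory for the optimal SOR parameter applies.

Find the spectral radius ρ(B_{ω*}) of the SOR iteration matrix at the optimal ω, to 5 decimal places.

ρ_SOR = 0.96780

ρ_J = max_k |cos(kπ/192)| = cos(π/192) = 0.99987
√(1 − cos²(π/192)) = sin(π/192) ≈ 0.016362.
Then 2/(1+√(1−ρ_J²)) = 2/(1+0.016362); ω* = 2/1.016362 = 1.96780.
ρ(B_{ω*}) = ω*−1 = 0.96780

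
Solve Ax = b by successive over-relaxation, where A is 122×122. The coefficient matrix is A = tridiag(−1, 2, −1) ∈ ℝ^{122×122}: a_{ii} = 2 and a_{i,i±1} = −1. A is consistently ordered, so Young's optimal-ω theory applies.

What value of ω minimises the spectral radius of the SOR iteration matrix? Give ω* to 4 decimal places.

With n=122, ρ(Jacobi) = cos(π/123) = 0.9997.
√(1 − cos²(π/123)) = sin(π/123) ≈ 0.02554.
ω* = 2/(1 + 0.02554) = 2/1.02554 = 1.9502.
[ρ_SOR] ω* − 1 = 0.9502.

ω* = 1.9502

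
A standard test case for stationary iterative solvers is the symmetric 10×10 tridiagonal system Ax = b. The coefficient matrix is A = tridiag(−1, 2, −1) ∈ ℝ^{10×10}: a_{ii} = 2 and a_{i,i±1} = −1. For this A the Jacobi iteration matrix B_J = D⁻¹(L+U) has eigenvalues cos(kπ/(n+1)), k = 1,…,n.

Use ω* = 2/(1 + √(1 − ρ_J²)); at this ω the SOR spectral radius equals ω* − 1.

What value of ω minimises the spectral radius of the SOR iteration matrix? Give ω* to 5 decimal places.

ω* = 1.56039

½·tridiag(1,0,1) at n=10: λ_k = cos(kπ/11); max |λ| at k=1 ⇒ ρ_J = cos(π/11) ≈ 0.95949.
√(1−ρ_J²) = |sin(π/11)| = 0.281733
ω* = 2/(1 + 0.281733) = 2/1.281733 = 1.56039.
Hence ρ(B_{ω*}) = 1.56039 − 1 = 0.56039.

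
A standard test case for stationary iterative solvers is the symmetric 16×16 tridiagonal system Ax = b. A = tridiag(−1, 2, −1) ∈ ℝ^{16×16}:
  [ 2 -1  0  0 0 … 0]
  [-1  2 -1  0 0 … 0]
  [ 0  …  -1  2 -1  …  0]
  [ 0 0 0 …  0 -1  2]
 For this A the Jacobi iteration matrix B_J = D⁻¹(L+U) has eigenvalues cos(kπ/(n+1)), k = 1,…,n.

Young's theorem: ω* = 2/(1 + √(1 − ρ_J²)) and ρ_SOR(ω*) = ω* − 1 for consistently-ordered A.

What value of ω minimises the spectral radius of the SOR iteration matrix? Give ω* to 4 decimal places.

½·tridiag(1,0,1) at n=16: λ_k = cos(kπ/17); max |λ| at k=1 ⇒ ρ_J = cos(π/17) ≈ 0.9830.
√(1−ρ_J²) simplifies to sin(π/17) = 0.18375.
ω* = 2/(1+0.18375) = 1.6895
Hence ρ(B_{ω*}) = 1.6895 − 1 = 0.6895.

ω* = 1.6895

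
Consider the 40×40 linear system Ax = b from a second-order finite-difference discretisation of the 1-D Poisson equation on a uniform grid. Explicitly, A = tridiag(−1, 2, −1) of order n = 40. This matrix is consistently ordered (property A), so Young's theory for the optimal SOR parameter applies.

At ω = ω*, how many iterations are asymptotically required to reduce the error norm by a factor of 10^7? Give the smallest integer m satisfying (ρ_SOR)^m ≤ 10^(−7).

With n=40, ρ(Jacobi) = cos(π/41) = 0.9970658.
√(1 − cos²(π/41)) = sin(π/41) ≈ 0.0765493.
ω* = 2/(1 + 0.0765493) = 2/1.0765493 = 1.8577877.
ρ_SOR = ω* − 1 = 1.8577877 − 1 = 0.8577877.
7·ln10 = 16.1181; −ln(0.8577877) = 0.153399; m = ⌈16.1181/0.153399⌉ = ⌈105.073⌉ = 106.

m = 106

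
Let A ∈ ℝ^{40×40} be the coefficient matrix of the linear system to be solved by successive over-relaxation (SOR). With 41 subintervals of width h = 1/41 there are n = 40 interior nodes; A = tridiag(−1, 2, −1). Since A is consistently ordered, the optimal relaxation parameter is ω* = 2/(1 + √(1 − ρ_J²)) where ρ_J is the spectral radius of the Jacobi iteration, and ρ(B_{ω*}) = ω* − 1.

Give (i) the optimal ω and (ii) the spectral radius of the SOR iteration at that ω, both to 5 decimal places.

ω* = 1.85779, ρ_SOR = 0.85779

n=40: λ(B_J) = 1 − λ(A)/2 = cos(kπ/41); k=1 gives ρ_J = 0.99707.
√(1−ρ_J²) simplifies to sin(π/41) = 0.076549.
So ω* = 2/1.076549 = 1.85779 (Young).
[ρ_SOR] ω* − 1 = 0.85779.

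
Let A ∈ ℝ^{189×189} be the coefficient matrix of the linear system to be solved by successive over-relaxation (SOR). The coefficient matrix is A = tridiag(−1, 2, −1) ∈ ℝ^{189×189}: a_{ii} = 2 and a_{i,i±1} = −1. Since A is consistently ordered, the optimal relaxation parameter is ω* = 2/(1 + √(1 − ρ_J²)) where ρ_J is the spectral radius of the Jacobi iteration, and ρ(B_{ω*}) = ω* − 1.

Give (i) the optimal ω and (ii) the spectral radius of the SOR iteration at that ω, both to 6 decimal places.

ω* = 1.967470, ρ_SOR = 0.967470

n=189: λ(B_J) = 1 − λ(A)/2 = cos(kπ/190); k=1 gives ρ_J = 0.999863.
1 − cos²(π/190) = sin²(π/190) ⇒ √(1−ρ_J²) = sin(π/190) = 0.0165339.
[ω*] 2 ÷ (1 + 0.0165339) = 2 ÷ 1.0165339 = 1.967470.
At ω = 1.967470 every |λ(B_ω)| = ω−1, so ρ_SOR = 0.967470.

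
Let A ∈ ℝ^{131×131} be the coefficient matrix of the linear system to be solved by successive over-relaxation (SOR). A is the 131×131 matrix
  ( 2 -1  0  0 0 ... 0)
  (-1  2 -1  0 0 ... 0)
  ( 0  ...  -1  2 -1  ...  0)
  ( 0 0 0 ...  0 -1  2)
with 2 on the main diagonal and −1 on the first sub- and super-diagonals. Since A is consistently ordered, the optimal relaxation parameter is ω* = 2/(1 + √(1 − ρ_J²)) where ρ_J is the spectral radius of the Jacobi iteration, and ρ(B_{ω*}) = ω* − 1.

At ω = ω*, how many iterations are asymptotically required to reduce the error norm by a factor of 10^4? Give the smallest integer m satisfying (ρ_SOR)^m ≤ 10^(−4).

m = 194

[ρ_J] n=131: ρ(B_J) = cos(π/(n+1)) = cos(π/132) = 0.9997168.
root = sin(π/132) = 0.0237977  (since 1−cos² = sin²).
Then 2/(1+√(1−ρ_J²)) = 2/(1+0.0237977); ω* = 2/1.0237977 = 1.9535109.
At ω = 1.9535109 every |λ(B_ω)| = ω−1, so ρ_SOR = 0.9535109.
ρ_SOR^m ≤ 10^(−4) ⇔ m ≥ 4·ln10/(−ln 0.9535109) = 9.21034/0.0476044 = 193.477; m = ⌈193.477⌉ = 194.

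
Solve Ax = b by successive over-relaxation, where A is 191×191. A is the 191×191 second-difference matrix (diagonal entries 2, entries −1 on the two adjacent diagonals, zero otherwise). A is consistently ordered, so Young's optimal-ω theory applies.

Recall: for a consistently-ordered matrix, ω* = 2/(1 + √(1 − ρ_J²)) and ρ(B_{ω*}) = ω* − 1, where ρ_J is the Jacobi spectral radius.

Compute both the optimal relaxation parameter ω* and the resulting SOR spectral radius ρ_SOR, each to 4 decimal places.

ω* = 1.9678, ρ_SOR = 0.9678

n=191: λ(B_J) = 1 − λ(A)/2 = cos(kπ/192); k=1 gives ρ_J = 0.9999.
√(1−ρ_J²) = |sin(π/192)| = 0.01636
ω* = 2/(1+0.01636) = 1.9678
and ρ(B_{ω*}) = 1.9678 − 1 = 0.9678.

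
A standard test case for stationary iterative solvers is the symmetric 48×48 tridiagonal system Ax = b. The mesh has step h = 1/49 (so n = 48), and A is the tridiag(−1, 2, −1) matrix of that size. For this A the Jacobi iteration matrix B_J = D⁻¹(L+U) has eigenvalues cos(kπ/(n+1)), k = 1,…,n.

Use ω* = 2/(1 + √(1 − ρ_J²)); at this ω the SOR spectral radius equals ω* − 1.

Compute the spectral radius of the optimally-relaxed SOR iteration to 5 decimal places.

[ρ_J] n=48: ρ(B_J) = cos(π/(n+1)) = cos(π/49) = 0.99795.
root = sin(π/49) = 0.064070  (since 1−cos² = sin²).
So ω* = 2/1.064070 = 1.87958 (Young).
[ρ_SOR] ω* − 1 = 0.87958.

ρ_SOR = 0.87958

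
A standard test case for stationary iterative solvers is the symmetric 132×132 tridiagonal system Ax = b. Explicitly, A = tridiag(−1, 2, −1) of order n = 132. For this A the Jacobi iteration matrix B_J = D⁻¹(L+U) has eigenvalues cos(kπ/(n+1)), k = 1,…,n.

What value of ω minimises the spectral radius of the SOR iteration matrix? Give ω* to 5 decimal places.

ω* = 1.95385

spectrum of D⁻¹(L+U) = {cos(kπ/133) : 1≤k≤132}; ρ_J = cos(π/133) = 0.99972.
√(1−ρ_J²) = |sin(π/133)| = 0.023619
Then 2/(1+√(1−ρ_J²)) = 2/(1+0.023619); ω* = 2/1.023619 = 1.95385.
ρ_SOR = ω* − 1 = 1.95385 − 1 = 0.95385.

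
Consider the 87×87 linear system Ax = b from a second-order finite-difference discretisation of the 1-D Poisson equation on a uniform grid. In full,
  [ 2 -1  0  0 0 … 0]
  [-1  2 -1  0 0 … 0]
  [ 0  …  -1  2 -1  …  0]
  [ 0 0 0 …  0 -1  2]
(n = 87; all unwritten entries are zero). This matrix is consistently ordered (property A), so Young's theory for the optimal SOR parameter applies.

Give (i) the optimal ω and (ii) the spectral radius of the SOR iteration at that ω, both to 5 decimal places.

ω* = 1.93108, ρ_SOR = 0.93108

n=87: λ(B_J) = 1 − λ(A)/2 = cos(kπ/88); k=1 gives ρ_J = 0.99936.
root = sin(π/88) = 0.035692  (since 1−cos² = sin²).
ω* = 2/(1 + 0.035692) = 2/1.035692 = 1.93108.
ρ_SOR = ω* − 1 ≈ 0.93108.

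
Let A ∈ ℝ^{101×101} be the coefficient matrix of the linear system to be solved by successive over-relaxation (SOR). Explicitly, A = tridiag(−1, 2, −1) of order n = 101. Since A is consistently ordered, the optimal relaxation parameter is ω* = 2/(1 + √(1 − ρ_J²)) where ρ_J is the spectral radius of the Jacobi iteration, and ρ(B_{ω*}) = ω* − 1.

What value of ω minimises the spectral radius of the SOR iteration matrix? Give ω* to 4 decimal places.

ω* = 1.9402

[ρ_J] n=101: ρ(B_J) = cos(π/(n+1)) = cos(π/102) = 0.9995.
1 − cos²(π/102) = sin²(π/102) ⇒ √(1−ρ_J²) = sin(π/102) = 0.03080.
So ω* = 2/1.03080 = 1.9402 (Young).
ρ(B_{ω*}) = ω*−1 = 0.9402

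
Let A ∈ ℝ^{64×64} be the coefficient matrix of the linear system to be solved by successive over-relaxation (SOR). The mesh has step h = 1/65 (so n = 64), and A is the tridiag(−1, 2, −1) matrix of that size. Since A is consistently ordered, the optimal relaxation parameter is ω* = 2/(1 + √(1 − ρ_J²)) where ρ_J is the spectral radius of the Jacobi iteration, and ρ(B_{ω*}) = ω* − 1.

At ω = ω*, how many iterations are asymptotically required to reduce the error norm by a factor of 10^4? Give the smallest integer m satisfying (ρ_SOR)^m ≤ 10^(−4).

m = 96

n=64: λ(B_J) = 1 − λ(A)/2 = cos(kπ/65); k=1 gives ρ_J = 0.9988322.
√(1−ρ_J²) = |sin(π/65)| = 0.0483134
ω* = 2/(1+0.0483134) = 1.9078264
At ω = 1.9078264 every |λ(B_ω)| = ω−1, so ρ_SOR = 0.9078264.
ρ_SOR^m ≤ 10^(−4) ⇔ m ≥ 4·ln10/(−ln 0.9078264) = 9.21034/0.0967021 = 95.244; m = ⌈95.244⌉ = 96.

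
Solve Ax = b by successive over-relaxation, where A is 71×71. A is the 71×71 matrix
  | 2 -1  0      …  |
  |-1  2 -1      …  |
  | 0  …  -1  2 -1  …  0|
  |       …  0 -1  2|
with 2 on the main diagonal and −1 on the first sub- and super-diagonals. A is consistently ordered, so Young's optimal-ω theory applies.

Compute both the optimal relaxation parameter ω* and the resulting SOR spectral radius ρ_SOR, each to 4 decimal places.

ω* = 1.9164, ρ_SOR = 0.9164

With n=71, ρ(Jacobi) = cos(π/72) = 0.9990.
√(1−ρ_J²) = |sin(π/72)| = 0.04362
[ω*] 2 ÷ (1 + 0.04362) = 2 ÷ 1.04362 = 1.9164.
[ρ_SOR] ω* − 1 = 0.9164.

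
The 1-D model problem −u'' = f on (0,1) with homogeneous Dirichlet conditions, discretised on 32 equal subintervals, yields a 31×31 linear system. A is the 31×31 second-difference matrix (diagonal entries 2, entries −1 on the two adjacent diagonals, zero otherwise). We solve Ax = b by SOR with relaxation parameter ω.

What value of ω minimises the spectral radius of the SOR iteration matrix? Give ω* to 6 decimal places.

ω* = 1.821465

With n=31, ρ(Jacobi) = cos(π/32) = 0.995185.
√(1−ρ_J²) = |sin(π/32)| = 0.0980171
[ω*] 2 ÷ (1 + 0.0980171) = 2 ÷ 1.0980171 = 1.821465.
At ω = 1.821465 every |λ(B_ω)| = ω−1, so ρ_SOR = 0.821465.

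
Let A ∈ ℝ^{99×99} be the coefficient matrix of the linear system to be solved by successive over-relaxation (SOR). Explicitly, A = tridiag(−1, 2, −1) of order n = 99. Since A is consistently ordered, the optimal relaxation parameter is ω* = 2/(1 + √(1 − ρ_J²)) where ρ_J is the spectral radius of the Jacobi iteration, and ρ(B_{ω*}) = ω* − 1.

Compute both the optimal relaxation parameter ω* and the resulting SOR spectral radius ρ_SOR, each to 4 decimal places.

ρ_J = max_k |cos(kπ/100)| = cos(π/100) = 0.9995
√(1−ρ_J²) = |sin(π/100)| = 0.03141
[ω*] 2 ÷ (1 + 0.03141) = 2 ÷ 1.03141 = 1.9391.
and ρ(B_{ω*}) = 1.9391 − 1 = 0.9391.

ω* = 1.9391, ρ_SOR = 0.9391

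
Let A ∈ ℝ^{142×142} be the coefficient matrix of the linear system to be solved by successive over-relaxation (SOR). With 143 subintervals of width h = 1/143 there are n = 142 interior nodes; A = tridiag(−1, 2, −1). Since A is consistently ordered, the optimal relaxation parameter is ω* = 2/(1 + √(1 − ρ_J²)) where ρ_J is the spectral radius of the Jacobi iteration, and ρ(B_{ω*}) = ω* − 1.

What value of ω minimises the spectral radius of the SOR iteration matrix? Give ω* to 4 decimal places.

With n=142, ρ(Jacobi) = cos(π/143) = 0.9998.
√(1−ρ_J²) = |sin(π/143)| = 0.02197
ω* = 2/(1 + 0.02197) = 2/1.02197 = 1.9570.
At ω = 1.9570 every |λ(B_ω)| = ω−1, so ρ_SOR = 0.9570.

ω* = 1.9570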